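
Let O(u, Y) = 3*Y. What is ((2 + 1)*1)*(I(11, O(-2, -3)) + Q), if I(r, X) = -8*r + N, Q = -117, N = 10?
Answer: -585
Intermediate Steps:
I(r, X) = 10 - 8*r (I(r, X) = -8*r + 10 = 10 - 8*r)
((2 + 1)*1)*(I(11, O(-2, -3)) + Q) = ((2 + 1)*1)*((10 - 8*11) - 117) = (3*1)*((10 - 88) - 117) = 3*(-78 - 117) = 3*(-195) = -585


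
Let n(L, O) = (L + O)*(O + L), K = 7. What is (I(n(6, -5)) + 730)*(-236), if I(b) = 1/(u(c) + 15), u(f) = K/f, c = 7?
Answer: -689179/4 ≈ -1.7229e+5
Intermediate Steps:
n(L, O) = (L + O)**2 (n(L, O) = (L + O)*(L + O) = (L + O)**2)
u(f) = 7/f
I(b) = 1/16 (I(b) = 1/(7/7 + 15) = 1/(7*(1/7) + 15) = 1/(1 + 15) = 1/16)
(I(n(6, -5)) + 730)*(-236) = (1/16 + 730)*(-236) = (11681/16)*(-236) = -689179/4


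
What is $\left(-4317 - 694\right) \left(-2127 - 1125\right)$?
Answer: $16295772$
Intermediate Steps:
$\left(-4317 - 694\right) \left(-2127 - 1125\right) = \left(-5011\right) \left(-3252\right) = 16295772$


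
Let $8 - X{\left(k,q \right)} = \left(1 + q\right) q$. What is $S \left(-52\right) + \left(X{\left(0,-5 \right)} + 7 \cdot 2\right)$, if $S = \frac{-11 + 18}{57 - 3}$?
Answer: $- \frac{128}{27} \approx -4.7407$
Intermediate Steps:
$X{\left(k,q \right)} = 8 - q \left(1 + q\right)$ ($X{\left(k,q \right)} = 8 - \left(1 + q\right) q = 8 - q \left(1 + q\right)$)
$S = \frac{7}{54} \approx 0.12963$
$S \left(-52\right) + \left(X{\left(0,-5 \right)} + 7 \cdot 2\right) = \frac{7}{54} \left(-52\right) + \left(\left(8 - -5 - \left(-5\right)^{2}\right) + 7 \cdot 2\right) = - \frac{182}{27} + \left(\left(8 + 5 - 25\right) + 14\right) = - \frac{182}{27} + \left(-12 + 14\right) = - \frac{182}{27} + 2 = - \frac{128}{27}$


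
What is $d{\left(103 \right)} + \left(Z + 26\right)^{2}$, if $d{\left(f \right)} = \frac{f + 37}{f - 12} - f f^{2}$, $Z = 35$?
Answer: $- \frac{14157058}{13} \approx -1.089 \cdot 10^{6}$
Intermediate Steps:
$d{\left(f \right)} = - f^{3} + \frac{37 + f}{-12 + f}$ ($d{\left(f \right)} = \frac{37 + f}{-12 + f} - f^{3} = - f^{3} + \frac{37 + f}{-12 + f}$)
$d{\left(103 \right)} + \left(Z + 26\right)^{2} = \frac{37 + 103 - 103^{4} + 12 \cdot 103^{3}}{-12 + 103} + \left(35 + 26\right)^{2} = \frac{37 + 103 - 112550881 + 12 \cdot 1092727}{91} + 61^{2} = \frac{37 + 103 - 112550881 + 13112724}{91} + 3721 = \frac{1}{91} \left(-99438017\right) + 3721 = - \frac{14205431}{13} + 3721 = - \frac{14157058}{13}$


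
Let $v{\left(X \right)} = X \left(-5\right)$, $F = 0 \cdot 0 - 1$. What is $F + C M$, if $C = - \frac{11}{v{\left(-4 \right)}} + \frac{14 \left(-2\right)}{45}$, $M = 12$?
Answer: $- \frac{226}{15} \approx -15.067$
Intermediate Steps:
$F = -1$ ($F = 0 - 1 = -1$)
$v{\left(X \right)} = - 5 X$
$C = - \frac{211}{180}$ ($C = - \frac{11}{\left(-5\right) \left(-4\right)} + \frac{14 \left(-2\right)}{45} = - \frac{11}{20} - \frac{28}{45} = - \frac{211}{180} \approx -1.1722$)
$F + C M = -1 - \frac{211}{15} = - \frac{226}{15}$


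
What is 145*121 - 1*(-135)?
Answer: 17680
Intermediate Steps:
145*121 - 1*(-135) = 17545 + 135 = 17680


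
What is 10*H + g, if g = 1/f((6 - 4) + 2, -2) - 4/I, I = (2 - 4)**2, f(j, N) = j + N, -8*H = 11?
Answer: -57/4 ≈ -14.250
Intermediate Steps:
H = -11/8 (H = -1/8*11 = -11/8 ≈ -1.3750)
f(j, N) = N + j
I = 4 (I = (-2)**2 = 4)
g = -1/2 (g = 1/(-2 + ((6 - 4) + 2)) - 4/4 = 1/(-2 + (2 + 2)) - 4*1/4 = 1/(-2 + 4) - 1 = 1/2 - 1 = -1/2 ≈ -0.50000)
10*H + g = 10*(-11/8) - 1/2 = -55/4 - 1/2 = -57/4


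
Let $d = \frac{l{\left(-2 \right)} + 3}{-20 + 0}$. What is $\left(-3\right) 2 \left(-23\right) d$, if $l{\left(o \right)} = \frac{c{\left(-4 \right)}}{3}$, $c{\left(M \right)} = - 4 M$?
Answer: $- \frac{115}{2} \approx -57.5$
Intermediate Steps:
$l{\left(o \right)} = \frac{16}{3}$ ($l{\left(o \right)} = \frac{\left(-4\right) \left(-4\right)}{3} = 16 \cdot \frac{1}{3} = \frac{16}{3}$)
$d = - \frac{5}{12}$ ($d = \frac{\frac{16}{3} + 3}{-20 + 0} = \frac{25}{3 \left(-20\right)} = \frac{25}{3} \left(- \frac{1}{20}\right) = - \frac{5}{12} \approx -0.41667$)
$\left(-3\right) 2 \left(-23\right) d = \left(-3\right) 2 \left(-23\right) \left(- \frac{5}{12}\right) = \left(-6\right) \left(-23\right) \left(- \frac{5}{12}\right) = 138 \left(- \frac{5}{12}\right) = - \frac{115}{2}$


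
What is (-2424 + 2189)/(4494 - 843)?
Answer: -235/3651 ≈ -0.064366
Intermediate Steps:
(-2424 + 2189)/(4494 - 843) = -235/3651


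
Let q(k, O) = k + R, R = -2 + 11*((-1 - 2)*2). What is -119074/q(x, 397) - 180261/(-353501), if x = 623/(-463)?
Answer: 19494743888189/11349856607 ≈ 1717.6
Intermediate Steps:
R = -68 (R = -2 + 11*(-3*2) = -2 + 11*(-6) = -2 - 66 = -68)
x = -623/463 (x = 623*(-1/463) = -623/463 ≈ -1.3456)
q(k, O) = -68 + k (q(k, O) = k - 68 = -68 + k)
-119074/q(x, 397) - 180261/(-353501) = -119074/(-68 - 623/463) - 180261/(-353501) = -119074/(-32107/463) - 180261*(-1/353501) = -119074*(-463/32107) + 180261/353501 = 55131262/32107 + 180261/353501 = 19494743888189/11349856607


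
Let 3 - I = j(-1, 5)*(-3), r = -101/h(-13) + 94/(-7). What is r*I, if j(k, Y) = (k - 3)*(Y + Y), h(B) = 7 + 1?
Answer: 170703/56 ≈ 3048.3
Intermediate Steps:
h(B) = 8
j(k, Y) = 2*Y*(-3 + k) (j(k, Y) = (-3 + k)*(2*Y) = 2*Y*(-3 + k))
r = -1459/56 (r = -101/8 + 94/(-7) = -101*1/8 + 94*(-1/7) = -101/8 - 94/7 = -1459/56 ≈ -26.054)
I = -117 (I = 3 - 2*5*(-3 - 1)*(-3) = 3 - 2*5*(-4)*(-3) = 3 - (-40)*(-3) = 3 - 1*120 = 3 - 120 = -117)
r*I = -1459/56*(-117) = 170703/56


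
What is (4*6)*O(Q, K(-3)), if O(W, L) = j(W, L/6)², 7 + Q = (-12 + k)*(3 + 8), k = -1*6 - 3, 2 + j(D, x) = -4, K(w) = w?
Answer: 864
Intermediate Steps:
j(D, x) = -6 (j(D, x) = -2 - 4 = -6)
k = -9 (k = -6 - 3 = -9)
Q = -238 (Q = -7 + (-12 - 9)*(3 + 8) = -7 - 21*11 = -7 - 231 = -238)
O(W, L) = 36 (O(W, L) = (-6)² = 36)
(4*6)*O(Q, K(-3)) = (4*6)*36 = 24*36 = 864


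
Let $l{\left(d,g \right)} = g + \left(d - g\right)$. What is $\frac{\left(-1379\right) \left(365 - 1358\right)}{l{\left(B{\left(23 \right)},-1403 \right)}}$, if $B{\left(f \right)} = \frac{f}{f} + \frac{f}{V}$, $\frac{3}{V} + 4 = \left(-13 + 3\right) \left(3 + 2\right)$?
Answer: $- \frac{195621}{59} \approx -3315.6$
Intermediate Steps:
$V = - \frac{1}{18}$ ($V = \frac{3}{-4 + \left(-13 + 3\right) \left(3 + 2\right)} = \frac{3}{-4 - 50} = \frac{3}{-54} = 3 \left(- \frac{1}{54}\right) = - \frac{1}{18} \approx -0.055556$)
$B{\left(f \right)} = 1 - 18 f$ ($B{\left(f \right)} = \frac{f}{f} + \frac{f}{- \frac{1}{18}} = 1 + f \left(-18\right) = 1 - 18 f$)
$l{\left(d,g \right)} = d$
$\frac{\left(-1379\right) \left(365 - 1358\right)}{l{\left(B{\left(23 \right)},-1403 \right)}} = \frac{\left(-1379\right) \left(365 - 1358\right)}{1 - 414} = \frac{\left(-1379\right) \left(-993\right)}{1 - 414} = \frac{1369347}{-413} = 1369347 \left(- \frac{1}{413}\right) = - \frac{195621}{59}$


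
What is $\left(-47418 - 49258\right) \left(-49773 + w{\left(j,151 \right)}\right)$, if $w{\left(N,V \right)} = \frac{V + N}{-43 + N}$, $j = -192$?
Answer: $\frac{1130781855064}{235} \approx 4.8118 \cdot 10^{9}$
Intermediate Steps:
$w{\left(N,V \right)} = \frac{N + V}{-43 + N}$
$\left(-47418 - 49258\right) \left(-49773 + w{\left(j,151 \right)}\right) = \left(-47418 - 49258\right) \left(-49773 + \frac{-192 + 151}{-43 - 192}\right) = - 96676 \left(-49773 + \frac{1}{-235} \left(-41\right)\right) = - 96676 \left(-49773 - - \frac{41}{235}\right) = - 96676 \left(-49773 + \frac{41}{235}\right) = \left(-96676\right) \left(- \frac{11696614}{235}\right) = \frac{1130781855064}{235}$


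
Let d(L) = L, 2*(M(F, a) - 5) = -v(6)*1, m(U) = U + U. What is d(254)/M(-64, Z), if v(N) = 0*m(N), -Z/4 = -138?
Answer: 254/5 ≈ 50.800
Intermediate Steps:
m(U) = 2*U
Z = 552 (Z = -4*(-138) = 552)
v(N) = 0 (v(N) = 0*(2*N) = 0)
M(F, a) = 5 (M(F, a) = 5 + (-1*0*1)/2 = 5 + (0*1)/2 = 5 + (½)*0 = 5 + 0 = 5)
d(254)/M(-64, Z) = 254/5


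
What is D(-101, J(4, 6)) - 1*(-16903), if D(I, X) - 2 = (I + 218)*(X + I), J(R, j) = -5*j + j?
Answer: 2280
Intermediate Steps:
J(R, j) = -4*j
D(I, X) = 2 + (218 + I)*(I + X) (D(I, X) = 2 + (I + 218)*(X + I) = 2 + (218 + I)*(I + X))
D(-101, J(4, 6)) - 1*(-16903) = (2 + (-101)² + 218*(-101) + 218*(-4*6) - (-404)*6) - 1*(-16903) = (2 + 10201 - 22018 + 218*(-24) - 101*(-24)) + 16903 = (2 + 10201 - 22018 - 5232 + 2424) + 16903 = -14623 + 16903 = 2280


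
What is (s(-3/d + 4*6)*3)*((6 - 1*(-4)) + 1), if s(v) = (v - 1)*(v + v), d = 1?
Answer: 27720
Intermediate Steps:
s(v) = 2*v*(-1 + v) (s(v) = (-1 + v)*(2*v) = 2*v*(-1 + v))
(s(-3/d + 4*6)*3)*((6 - 1*(-4)) + 1) = ((2*(-3/1 + 4*6)*(-1 + (-3/1 + 4*6)))*3)*((6 - 1*(-4)) + 1) = ((2*(-3*1 + 24)*(-1 + (-3*1 + 24)))*3)*((6 + 4) + 1) = ((2*(-3 + 24)*(-1 + (-3 + 24)))*3)*(10 + 1) = ((2*21*(-1 + 21))*3)*11 = ((2*21*20)*3)*11 = (840*3)*11 = 2520*11 = 27720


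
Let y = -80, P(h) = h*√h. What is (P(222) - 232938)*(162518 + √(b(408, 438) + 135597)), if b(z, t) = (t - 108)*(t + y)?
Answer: -6*(38823 - 37*√222)*(162518 + 33*√233) ≈ -3.7435e+10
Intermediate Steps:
P(h) = h^(3/2)
b(z, t) = (-108 + t)*(-80 + t) (b(z, t) = (t - 108)*(t - 80) = (-108 + t)*(-80 + t))
(P(222) - 232938)*(162518 + √(b(408, 438) + 135597)) = (222^(3/2) - 232938)*(162518 + √((8640 + 438² - 188*438) + 135597)) = (222*√222 - 232938)*(162518 + √((8640 + 191844 - 82344) + 135597)) = (-232938 + 222*√222)*(162518 + √(118140 + 135597)) = (-232938 + 222*√222)*(162518 + √253737) = (-232938 + 222*√222)*(162518 + 33*√233)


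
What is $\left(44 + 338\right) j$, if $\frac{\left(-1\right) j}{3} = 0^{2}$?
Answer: $0$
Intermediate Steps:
$j = 0$ ($j = - 3 \cdot 0^{2} = \left(-3\right) 0 = 0$)
$\left(44 + 338\right) j = \left(44 + 338\right) 0 = 382 \cdot 0 = 0$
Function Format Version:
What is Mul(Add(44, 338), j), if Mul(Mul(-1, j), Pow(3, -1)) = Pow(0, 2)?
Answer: 0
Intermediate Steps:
j = 0 (j = Mul(-3, Pow(0, 2)) = Mul(-3, 0) = 0)
Mul(Add(44, 338), j) = Mul(Add(44, 338), 0) = Mul(382, 0) = 0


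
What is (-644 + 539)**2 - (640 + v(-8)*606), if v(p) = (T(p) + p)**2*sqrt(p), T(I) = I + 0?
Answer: 10385 - 310272*I*sqrt(2) ≈ 10385.0 - 4.3879e+5*I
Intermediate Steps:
T(I) = I
v(p) = 4*p**(5/2) (v(p) = (p + p)**2*sqrt(p) = (2*p)**2*sqrt(p) = (4*p**2)*sqrt(p) = 4*p**(5/2))
(-644 + 539)**2 - (640 + v(-8)*606) = (-644 + 539)**2 - (640 + (4*(-8)**(5/2))*606) = (-105)**2 - (640 + (4*(128*I*sqrt(2)))*606) = 11025 - (640 + (512*I*sqrt(2))*606) = 11025 - (640 + 310272*I*sqrt(2)) = 11025 + (-640 - 310272*I*sqrt(2)) = 10385 - 310272*I*sqrt(2)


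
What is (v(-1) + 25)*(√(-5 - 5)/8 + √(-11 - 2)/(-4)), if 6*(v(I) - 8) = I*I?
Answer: 199*I*(√10 - 2*√13)/48 ≈ -16.786*I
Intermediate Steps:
v(I) = 8 + I²/6 (v(I) = 8 + (I*I)/6 = 8 + I²/6)
(v(-1) + 25)*(√(-5 - 5)/8 + √(-11 - 2)/(-4)) = ((8 + (⅙)*(-1)²) + 25)*(√(-5 - 5)/8 + √(-11 - 2)/(-4)) = ((8 + (⅙)*1) + 25)*(√(-10)*(⅛) + √(-13)*(-¼)) = ((8 + ⅙) + 25)*((I*√10)*(⅛) + (I*√13)*(-¼)) = (49/6 + 25)*(I*√10/8 - I*√13/4) = 199*(-I*√13/4 + I*√10/8)/6 = -199*I*√13/24 + 199*I*√10/48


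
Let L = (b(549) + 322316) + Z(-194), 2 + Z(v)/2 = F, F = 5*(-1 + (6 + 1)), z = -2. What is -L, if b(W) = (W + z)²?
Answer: -621581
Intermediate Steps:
F = 30 (F = 5*(-1 + 7) = 5*6 = 30)
Z(v) = 56 (Z(v) = -4 + 2*30 = -4 + 60 = 56)
b(W) = (-2 + W)² (b(W) = (W - 2)² = (-2 + W)²)
L = 621581 (L = ((-2 + 549)² + 322316) + 56 = (547² + 322316) + 56 = (299209 + 322316) + 56 = 621525 + 56 = 621581)
-L = -1*621581 = -621581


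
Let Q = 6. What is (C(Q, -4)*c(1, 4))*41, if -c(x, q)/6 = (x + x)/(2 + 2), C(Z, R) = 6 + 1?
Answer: -861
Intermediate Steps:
C(Z, R) = 7
c(x, q) = -3*x (c(x, q) = -6*(x + x)/(2 + 2) = -6*2*x/4 = -3*x)
(C(Q, -4)*c(1, 4))*41 = (7*(-3*1))*41 = (7*(-3))*41 = -21*41 = -861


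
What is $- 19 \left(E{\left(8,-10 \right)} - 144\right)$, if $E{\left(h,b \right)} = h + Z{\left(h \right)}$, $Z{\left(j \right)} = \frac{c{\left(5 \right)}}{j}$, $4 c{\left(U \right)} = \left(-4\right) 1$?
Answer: $\frac{20691}{8} \approx 2586.4$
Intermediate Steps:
$c{\left(U \right)} = -1$ ($c{\left(U \right)} = \frac{\left(-4\right) 1}{4} = \frac{1}{4} \left(-4\right) = -1$)
$Z{\left(j \right)} = - \frac{1}{j}$
$E{\left(h,b \right)} = h - \frac{1}{h}$
$- 19 \left(E{\left(8,-10 \right)} - 144\right) = - 19 \left(\left(8 - \frac{1}{8}\right) - 144\right) = - 19 \left(\frac{63}{8} - 144\right) = \left(-19\right) \left(- \frac{1089}{8}\right) = \frac{20691}{8}$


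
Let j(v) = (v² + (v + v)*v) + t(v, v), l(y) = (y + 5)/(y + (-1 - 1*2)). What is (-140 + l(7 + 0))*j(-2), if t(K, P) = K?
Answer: -1370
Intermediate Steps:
l(y) = (5 + y)/(-3 + y) (l(y) = (5 + y)/(y + (-1 - 2)) = (5 + y)/(y - 3) = (5 + y)/(-3 + y))
j(v) = v + 3*v² (j(v) = (v² + (v + v)*v) + v = (v² + (2*v)*v) + v = (v² + 2*v²) + v = 3*v² + v = v + 3*v²)
(-140 + l(7 + 0))*j(-2) = (-140 + (5 + (7 + 0))/(-3 + (7 + 0)))*(-2*(1 + 3*(-2))) = (-140 + (5 + 7)/(-3 + 7))*(-2*(1 - 6)) = (-140 + 12/4)*(-2*(-5)) = (-140 + (¼)*12)*10 = (-140 + 3)*10 = -137*10 = -1370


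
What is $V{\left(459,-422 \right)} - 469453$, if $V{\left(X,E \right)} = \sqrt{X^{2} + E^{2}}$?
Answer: $-469453 + \sqrt{388765} \approx -4.6883 \cdot 10^{5}$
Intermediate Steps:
$V{\left(X,E \right)} = \sqrt{E^{2} + X^{2}}$
$V{\left(459,-422 \right)} - 469453 = \sqrt{\left(-422\right)^{2} + 459^{2}} - 469453 = \sqrt{178084 + 210681} - 469453 = \sqrt{388765} - 469453 = -469453 + \sqrt{388765}$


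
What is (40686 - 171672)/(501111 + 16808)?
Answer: -130986/517919 ≈ -0.25291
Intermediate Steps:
(40686 - 171672)/(501111 + 16808) = -130986/517919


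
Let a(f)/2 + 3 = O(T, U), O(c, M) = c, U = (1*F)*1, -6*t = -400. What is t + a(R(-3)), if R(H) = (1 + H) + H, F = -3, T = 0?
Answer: 182/3 ≈ 60.667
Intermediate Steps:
R(H) = 1 + 2*H
t = 200/3 (t = -⅙*(-400) = 200/3 ≈ 66.667)
U = -3 (U = (1*(-3))*1 = -3*1 = -3)
a(f) = -6 (a(f) = -6 + 2*0 = -6 + 0 = -6)
t + a(R(-3)) = 200/3 - 6 = 182/3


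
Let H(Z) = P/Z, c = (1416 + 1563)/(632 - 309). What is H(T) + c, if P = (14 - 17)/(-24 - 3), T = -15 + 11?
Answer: 106921/11628 ≈ 9.1951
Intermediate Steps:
T = -4
c = 2979/323 ≈ 9.2229
P = 1/9 (P = -3/(-27) = -3*(-1/27) = 1/9 ≈ 0.11111)
H(Z) = 1/(9*Z)
H(T) + c = (1/9)/(-4) + 2979/323 = (1/9)*(-1/4) + 2979/323 = -1/36 + 2979/323 = 106921/11628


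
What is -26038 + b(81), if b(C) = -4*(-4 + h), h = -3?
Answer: -26010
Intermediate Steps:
b(C) = 28 (b(C) = -4*(-4 - 3) = -4*(-7) = 28)
-26038 + b(81) = -26038 + 28 = -26010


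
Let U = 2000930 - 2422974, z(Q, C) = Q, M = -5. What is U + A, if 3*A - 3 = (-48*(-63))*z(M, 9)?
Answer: -427083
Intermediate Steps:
A = -5039 (A = 1 + (-48*(-63)*(-5))/3 = 1 + (3024*(-5))/3 = 1 + (1/3)*(-15120) = 1 - 5040 = -5039)
U = -422044
U + A = -422044 - 5039 = -427083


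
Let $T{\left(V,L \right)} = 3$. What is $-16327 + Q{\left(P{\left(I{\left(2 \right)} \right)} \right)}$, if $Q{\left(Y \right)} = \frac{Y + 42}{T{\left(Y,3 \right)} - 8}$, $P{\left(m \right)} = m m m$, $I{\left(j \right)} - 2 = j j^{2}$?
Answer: $- \frac{82677}{5} \approx -16535.0$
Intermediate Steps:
$I{\left(j \right)} = 2 + j^{3}$ ($I{\left(j \right)} = 2 + j j^{2} = 2 + j^{3}$)
$P{\left(m \right)} = m^{3}$ ($P{\left(m \right)} = m^{2} m = m^{3}$)
$Q{\left(Y \right)} = - \frac{42}{5} - \frac{Y}{5}$ ($Q{\left(Y \right)} = \frac{Y + 42}{3 - 8} = \frac{42 + Y}{-5} = \left(42 + Y\right) \left(- \frac{1}{5}\right) = - \frac{42}{5} - \frac{Y}{5}$)
$-16327 + Q{\left(P{\left(I{\left(2 \right)} \right)} \right)} = -16327 - \left(\frac{42}{5} + \frac{\left(2 + 2^{3}\right)^{3}}{5}\right) = -16327 - \left(\frac{42}{5} + \frac{\left(2 + 8\right)^{3}}{5}\right) = -16327 - \left(\frac{42}{5} + \frac{10^{3}}{5}\right) = -16327 - \frac{1042}{5} = - \frac{82677}{5}$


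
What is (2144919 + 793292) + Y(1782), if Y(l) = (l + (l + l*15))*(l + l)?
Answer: 110906027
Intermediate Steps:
Y(l) = 34*l² (Y(l) = (l + (l + 15*l))*(2*l) = (l + 16*l)*(2*l) = (17*l)*(2*l) = 34*l²)
(2144919 + 793292) + Y(1782) = (2144919 + 793292) + 34*1782² = 2938211 + 34*3175524 = 2938211 + 107967816 = 110906027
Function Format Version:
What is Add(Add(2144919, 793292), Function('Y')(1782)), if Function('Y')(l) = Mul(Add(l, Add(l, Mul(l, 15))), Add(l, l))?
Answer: 110906027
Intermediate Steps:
Function('Y')(l) = Mul(34, Pow(l, 2)) (Function('Y')(l) = Mul(Add(l, Add(l, Mul(15, l))), Mul(2, l)) = Mul(Add(l, Mul(16, l)), Mul(2, l)) = Mul(Mul(17, l), Mul(2, l)) = Mul(34, Pow(l, 2)))
Add(Add(2144919, 793292), Function('Y')(1782)) = Add(Add(2144919, 793292), Mul(34, Pow(1782, 2))) = Add(2938211, Mul(34, 3175524)) = Add(2938211, 107967816) = 110906027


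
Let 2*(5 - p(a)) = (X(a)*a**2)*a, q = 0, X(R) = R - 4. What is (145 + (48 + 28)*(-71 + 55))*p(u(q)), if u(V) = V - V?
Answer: -5355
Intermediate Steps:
X(R) = -4 + R
u(V) = 0
p(a) = 5 - a**3*(-4 + a)/2 (p(a) = 5 - (-4 + a)*a**2*a/2 = 5 - a**2*(-4 + a)*a/2 = 5 - a**3*(-4 + a)/2)
(145 + (48 + 28)*(-71 + 55))*p(u(q)) = (145 + (48 + 28)*(-71 + 55))*(5 + (1/2)*0**3*(4 - 1*0)) = (145 + 76*(-16))*(5 + (1/2)*0*(4 + 0)) = (145 - 1216)*(5 + (1/2)*0*4) = -1071*(5 + 0) = -1071*5 = -5355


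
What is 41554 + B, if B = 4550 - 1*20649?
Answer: 25455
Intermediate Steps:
B = -16099 (B = 4550 - 20649 = -16099)
41554 + B = 41554 - 16099 = 25455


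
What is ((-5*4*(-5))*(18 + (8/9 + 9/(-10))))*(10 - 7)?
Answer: 16190/3 ≈ 5396.7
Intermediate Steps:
((-5*4*(-5))*(18 + (8/9 + 9/(-10))))*(10 - 7) = ((-20*(-5))*(18 + (8*(1/9) + 9*(-1/10))))*3 = (100*(18 + (8/9 - 9/10)))*3 = (100*(18 - 1/90))*3 = (100*(1619/90))*3 = (16190/9)*3 = 16190/3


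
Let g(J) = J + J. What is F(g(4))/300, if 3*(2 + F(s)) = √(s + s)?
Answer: -1/450 ≈ -0.0022222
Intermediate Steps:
g(J) = 2*J
F(s) = -2 + √2*√s/3 (F(s) = -2 + √(s + s)/3 = -2 + √(2*s)/3 = -2 + (√2*√s)/3 = -2 + √2*√s/3)
F(g(4))/300 = (-2 + √2*√(2*4)/3)/300 = (-2 + √2*√8/3)*(1/300) = (-2 + √2*(2*√2)/3)*(1/300) = (-2 + 4/3)*(1/300) = -⅔*1/300 = -1/450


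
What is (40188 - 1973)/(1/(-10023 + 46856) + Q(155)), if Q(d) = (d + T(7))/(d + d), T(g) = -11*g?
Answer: 218173829725/1436642 ≈ 1.5186e+5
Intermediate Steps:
Q(d) = (-77 + d)/(2*d) (Q(d) = (d - 11*7)/(d + d) = (d - 77)/((2*d)) = (-77 + d)*(1/(2*d)) = (-77 + d)/(2*d))
(40188 - 1973)/(1/(-10023 + 46856) + Q(155)) = (40188 - 1973)/(1/(-10023 + 46856) + (½)*(-77 + 155)/155) = 38215/(1/36833 + (½)*(1/155)*78) = 38215/(1/36833 + 39/155) = 38215/(1436642/5709115) = 38215*(5709115/1436642) = 218173829725/1436642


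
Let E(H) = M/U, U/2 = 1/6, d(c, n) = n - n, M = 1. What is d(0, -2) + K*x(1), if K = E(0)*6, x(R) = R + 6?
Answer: 126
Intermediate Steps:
d(c, n) = 0 (d(c, n) = n - n = 0)
U = ⅓ (U = 2/6 = 2*(⅙) = ⅓ ≈ 0.33333)
x(R) = 6 + R
E(H) = 3 (E(H) = 1/(⅓) = 1*3 = 3)
K = 18 (K = 3*6 = 18)
d(0, -2) + K*x(1) = 0 + 18*(6 + 1) = 0 + 18*7 = 0 + 126 = 126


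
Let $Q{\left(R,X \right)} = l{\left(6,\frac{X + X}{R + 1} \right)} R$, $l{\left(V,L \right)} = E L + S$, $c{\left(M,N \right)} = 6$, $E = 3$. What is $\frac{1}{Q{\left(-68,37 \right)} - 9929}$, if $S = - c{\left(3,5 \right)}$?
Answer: $- \frac{67}{622811} \approx -0.00010758$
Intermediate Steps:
$S = -6$ ($S = \left(-1\right) 6 = -6$)
$l{\left(V,L \right)} = -6 + 3 L$ ($l{\left(V,L \right)} = 3 L - 6 = -6 + 3 L$)
$Q{\left(R,X \right)} = R \left(-6 + \frac{6 X}{1 + R}\right)$ ($Q{\left(R,X \right)} = \left(-6 + 3 \frac{X + X}{R + 1}\right) R = \left(-6 + 3 \frac{2 X}{1 + R}\right) R = \left(-6 + \frac{6 X}{1 + R}\right) R = R \left(-6 + \frac{6 X}{1 + R}\right)$)
$\frac{1}{Q{\left(-68,37 \right)} - 9929} = \frac{1}{6 \left(-68\right) \frac{1}{1 - 68} \left(-1 + 37 - -68\right) - 9929} = \frac{1}{6 \left(-68\right) \frac{1}{-67} \left(-1 + 37 + 68\right) - 9929} = \frac{1}{6 \left(-68\right) \left(- \frac{1}{67}\right) 104 - 9929} = \frac{1}{\frac{42432}{67} - 9929} = \frac{1}{- \frac{622811}{67}} = - \frac{67}{622811}$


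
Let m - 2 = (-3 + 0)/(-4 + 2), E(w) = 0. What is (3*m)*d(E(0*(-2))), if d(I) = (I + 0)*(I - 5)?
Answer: 0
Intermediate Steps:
m = 7/2 (m = 2 + (-3 + 0)/(-4 + 2) = 2 - 3/(-2) = 2 - 3*(-½) = 2 + 3/2 = 7/2 ≈ 3.5000)
d(I) = I*(-5 + I)
(3*m)*d(E(0*(-2))) = (3*(7/2))*(0*(-5 + 0)) = 21*(0*(-5))/2 = (21/2)*0 = 0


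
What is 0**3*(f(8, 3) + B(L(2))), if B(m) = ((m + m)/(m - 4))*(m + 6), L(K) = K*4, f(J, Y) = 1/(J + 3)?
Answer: 0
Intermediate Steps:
f(J, Y) = 1/(3 + J)
L(K) = 4*K
B(m) = 2*m*(6 + m)/(-4 + m) (B(m) = ((2*m)/(-4 + m))*(6 + m) = (2*m/(-4 + m))*(6 + m) = 2*m*(6 + m)/(-4 + m))
0**3*(f(8, 3) + B(L(2))) = 0**3*(1/(3 + 8) + 2*(4*2)*(6 + 4*2)/(-4 + 4*2)) = 0*(1/11 + 2*8*(6 + 8)/(-4 + 8)) = 0*(1/11 + 2*8*14/4) = 0*(1/11 + 2*8*(1/4)*14) = 0*(1/11 + 56) = 0*(617/11) = 0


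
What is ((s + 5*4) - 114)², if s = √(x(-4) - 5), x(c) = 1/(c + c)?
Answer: (376 - I*√82)²/16 ≈ 8830.9 - 425.6*I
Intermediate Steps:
x(c) = 1/(2*c)
s = I*√82/4 (s = √((½)/(-4) - 5) = √((½)*(-¼) - 5) = √(-⅛ - 5) = √(-41/8) = I*√82/4 ≈ 2.2638*I)
((s + 5*4) - 114)² = ((I*√82/4 + 5*4) - 114)² = ((I*√82/4 + 20) - 114)² = ((20 + I*√82/4) - 114)² = (-94 + I*√82/4)²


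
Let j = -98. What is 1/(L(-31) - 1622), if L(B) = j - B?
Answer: -1/1689 ≈ -0.00059207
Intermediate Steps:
L(B) = -98 - B
1/(L(-31) - 1622) = 1/((-98 - 1*(-31)) - 1622) = 1/((-98 + 31) - 1622) = 1/(-67 - 1622) = 1/(-1689) = -1/1689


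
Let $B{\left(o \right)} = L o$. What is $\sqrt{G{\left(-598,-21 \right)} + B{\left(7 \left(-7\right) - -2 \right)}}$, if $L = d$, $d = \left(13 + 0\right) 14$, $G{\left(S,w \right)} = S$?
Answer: $8 i \sqrt{143} \approx 95.666 i$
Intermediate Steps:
$d = 182$ ($d = 13 \cdot 14 = 182$)
$L = 182$
$B{\left(o \right)} = 182 o$
$\sqrt{G{\left(-598,-21 \right)} + B{\left(7 \left(-7\right) - -2 \right)}} = \sqrt{-598 + 182 \left(7 \left(-7\right) - -2\right)} = \sqrt{-598 + 182 \left(-49 + 2\right)} = \sqrt{-598 + 182 \left(-47\right)} = \sqrt{-598 - 8554} = \sqrt{-9152} = 8 i \sqrt{143}$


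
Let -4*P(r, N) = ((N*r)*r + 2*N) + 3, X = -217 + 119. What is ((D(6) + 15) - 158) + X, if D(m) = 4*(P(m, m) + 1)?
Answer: -468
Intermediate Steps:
X = -98
P(r, N) = -¾ - N/2 - N*r²/4 (P(r, N) = -(((N*r)*r + 2*N) + 3)/4 = -((N*r² + 2*N) + 3)/4 = -((2*N + N*r²) + 3)/4 = -(3 + 2*N + N*r²)/4 = -¾ - N/2 - N*r²/4)
D(m) = 1 - m³ - 2*m (D(m) = 4*((-¾ - m/2 - m*m²/4) + 1) = 4*((-¾ - m/2 - m³/4) + 1) = 4*(¼ - m/2 - m³/4) = 1 - m³ - 2*m)
((D(6) + 15) - 158) + X = (((1 - 1*6³ - 2*6) + 15) - 158) - 98 = (((1 - 1*216 - 12) + 15) - 158) - 98 = (((1 - 216 - 12) + 15) - 158) - 98 = ((-227 + 15) - 158) - 98 = (-212 - 158) - 98 = -370 - 98 = -468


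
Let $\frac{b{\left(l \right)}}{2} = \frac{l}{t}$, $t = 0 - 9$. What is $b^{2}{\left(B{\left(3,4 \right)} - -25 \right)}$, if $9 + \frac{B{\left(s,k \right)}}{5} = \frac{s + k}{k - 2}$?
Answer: $\frac{25}{81} \approx 0.30864$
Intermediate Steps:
$B{\left(s,k \right)} = -45 + \frac{5 \left(k + s\right)}{-2 + k}$ ($B{\left(s,k \right)} = -45 + 5 \frac{s + k}{k - 2} = -45 + 5 \frac{k + s}{-2 + k} = -45 + \frac{5 \left(k + s\right)}{-2 + k}$)
$t = -9$ ($t = 0 - 9 = -9$)
$b{\left(l \right)} = - \frac{2 l}{9}$ ($b{\left(l \right)} = 2 \frac{l}{-9} = 2 l \left(- \frac{1}{9}\right) = 2 \left(- \frac{l}{9}\right) = - \frac{2 l}{9}$)
$b^{2}{\left(B{\left(3,4 \right)} - -25 \right)} = \left(- \frac{2 \left(\frac{5 \left(18 + 3 - 32\right)}{-2 + 4} - -25\right)}{9}\right)^{2} = \left(- \frac{2 \left(\frac{5 \left(18 + 3 - 32\right)}{2} + 25\right)}{9}\right)^{2} = \left(- \frac{2 \left(5 \cdot \frac{1}{2} \left(-11\right) + 25\right)}{9}\right)^{2} = \left(- \frac{2 \left(- \frac{55}{2} + 25\right)}{9}\right)^{2} = \left(\left(- \frac{2}{9}\right) \left(- \frac{5}{2}\right)\right)^{2} = \left(\frac{5}{9}\right)^{2} = \frac{25}{81}$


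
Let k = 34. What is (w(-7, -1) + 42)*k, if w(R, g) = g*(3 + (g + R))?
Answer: 1598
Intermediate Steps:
w(R, g) = g*(3 + R + g) (w(R, g) = g*(3 + (R + g)) = g*(3 + R + g))
(w(-7, -1) + 42)*k = (-(3 - 7 - 1) + 42)*34 = (-1*(-5) + 42)*34 = (5 + 42)*34 = 47*34 = 1598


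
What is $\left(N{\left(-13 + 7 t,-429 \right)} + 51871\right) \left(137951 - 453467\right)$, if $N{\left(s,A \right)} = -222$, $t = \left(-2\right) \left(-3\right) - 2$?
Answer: $-16296085884$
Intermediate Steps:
$t = 4$ ($t = 6 - 2 = 4$)
$\left(N{\left(-13 + 7 t,-429 \right)} + 51871\right) \left(137951 - 453467\right) = \left(-222 + 51871\right) \left(137951 - 453467\right) = 51649 \left(-315516\right) = -16296085884$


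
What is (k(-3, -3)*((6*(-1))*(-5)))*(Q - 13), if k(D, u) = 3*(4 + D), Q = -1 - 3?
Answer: -1530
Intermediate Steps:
Q = -4
k(D, u) = 12 + 3*D
(k(-3, -3)*((6*(-1))*(-5)))*(Q - 13) = ((12 + 3*(-3))*((6*(-1))*(-5)))*(-4 - 13) = ((12 - 9)*(-6*(-5)))*(-17) = (3*30)*(-17) = 90*(-17) = -1530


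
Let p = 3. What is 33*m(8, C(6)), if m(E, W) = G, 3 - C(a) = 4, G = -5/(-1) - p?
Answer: 66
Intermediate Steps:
G = 2 (G = -5/(-1) - 1*3 = -5*(-1) - 3 = 5 - 3 = 2)
C(a) = -1 (C(a) = 3 - 1*4 = 3 - 4 = -1)
m(E, W) = 2
33*m(8, C(6)) = 33*2 = 66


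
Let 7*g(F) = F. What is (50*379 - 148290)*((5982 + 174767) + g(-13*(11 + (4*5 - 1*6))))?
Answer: -163604494120/7 ≈ -2.3372e+10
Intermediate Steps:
g(F) = F/7
(50*379 - 148290)*((5982 + 174767) + g(-13*(11 + (4*5 - 1*6)))) = (50*379 - 148290)*((5982 + 174767) + (-13*(11 + (4*5 - 1*6)))/7) = (18950 - 148290)*(180749 + (-13*(11 + (20 - 6)))/7) = -129340*(180749 + (-13*(11 + 14))/7) = -129340*(180749 + (-13*25)/7) = -129340*(180749 + (1/7)*(-325)) = -129340*(180749 - 325/7) = -129340*1264918/7 = -163604494120/7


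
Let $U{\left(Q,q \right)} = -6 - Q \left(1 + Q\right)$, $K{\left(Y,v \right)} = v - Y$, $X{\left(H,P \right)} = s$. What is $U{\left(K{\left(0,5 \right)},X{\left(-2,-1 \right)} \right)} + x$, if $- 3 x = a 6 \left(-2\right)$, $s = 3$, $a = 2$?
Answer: $-28$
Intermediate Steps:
$X{\left(H,P \right)} = 3$
$x = 8$ ($x = - \frac{2 \cdot 6 \left(-2\right)}{3} = - \frac{12 \left(-2\right)}{3} = \left(- \frac{1}{3}\right) \left(-24\right) = 8$)
$U{\left(Q,q \right)} = -6 - Q \left(1 + Q\right)$
$U{\left(K{\left(0,5 \right)},X{\left(-2,-1 \right)} \right)} + x = \left(-6 - \left(5 - 0\right) - \left(5 - 0\right)^{2}\right) + 8 = \left(-6 - \left(5 + 0\right) - \left(5 + 0\right)^{2}\right) + 8 = \left(-6 - 5 - 5^{2}\right) + 8 = \left(-6 - 5 - 25\right) + 8 = -36 + 8 = -28$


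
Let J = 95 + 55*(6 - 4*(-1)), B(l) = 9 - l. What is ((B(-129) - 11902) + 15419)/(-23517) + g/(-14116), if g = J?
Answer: -66762445/331965972 ≈ -0.20111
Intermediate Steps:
J = 645 (J = 95 + 55*(6 + 4) = 95 + 55*10 = 95 + 550 = 645)
g = 645
((B(-129) - 11902) + 15419)/(-23517) + g/(-14116) = (((9 - 1*(-129)) - 11902) + 15419)/(-23517) + 645/(-14116) = (((9 + 129) - 11902) + 15419)*(-1/23517) + 645*(-1/14116) = ((138 - 11902) + 15419)*(-1/23517) - 645/14116 = (-11764 + 15419)*(-1/23517) - 645/14116 = 3655*(-1/23517) - 645/14116 = -3655/23517 - 645/14116 = -66762445/331965972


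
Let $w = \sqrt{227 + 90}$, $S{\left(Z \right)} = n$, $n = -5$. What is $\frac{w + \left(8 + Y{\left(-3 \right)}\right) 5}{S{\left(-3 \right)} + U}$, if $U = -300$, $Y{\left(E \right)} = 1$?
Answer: $- \frac{9}{61} - \frac{\sqrt{317}}{305} \approx -0.20592$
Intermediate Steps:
$S{\left(Z \right)} = -5$
$w = \sqrt{317} \approx 17.805$
$\frac{w + \left(8 + Y{\left(-3 \right)}\right) 5}{S{\left(-3 \right)} + U} = \frac{\sqrt{317} + \left(8 + 1\right) 5}{-5 - 300} = \frac{\sqrt{317} + 9 \cdot 5}{-305} = \left(\sqrt{317} + 45\right) \left(- \frac{1}{305}\right) = \left(45 + \sqrt{317}\right) \left(- \frac{1}{305}\right) = - \frac{9}{61} - \frac{\sqrt{317}}{305}$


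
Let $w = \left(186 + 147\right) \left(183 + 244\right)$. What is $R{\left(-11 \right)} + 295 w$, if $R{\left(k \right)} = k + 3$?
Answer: $41946337$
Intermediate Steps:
$R{\left(k \right)} = 3 + k$
$w = 142191$ ($w = 333 \cdot 427 = 142191$)
$R{\left(-11 \right)} + 295 w = \left(3 - 11\right) + 295 \cdot 142191 = -8 + 41946345 = 41946337$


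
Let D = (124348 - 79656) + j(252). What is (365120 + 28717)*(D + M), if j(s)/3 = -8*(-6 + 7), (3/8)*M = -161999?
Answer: -152544622652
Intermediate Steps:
M = -1295992/3 (M = (8/3)*(-161999) = -1295992/3 ≈ -4.3200e+5)
j(s) = -24 (j(s) = 3*(-8*(-6 + 7)) = 3*(-8*1) = 3*(-8) = -24)
D = 44668 (D = (124348 - 79656) - 24 = 44692 - 24 = 44668)
(365120 + 28717)*(D + M) = (365120 + 28717)*(44668 - 1295992/3) = 393837*(-1161988/3) = -152544622652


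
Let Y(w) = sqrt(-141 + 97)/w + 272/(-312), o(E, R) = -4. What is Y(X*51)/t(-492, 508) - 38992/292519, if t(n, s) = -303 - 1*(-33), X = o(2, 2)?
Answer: -200320057/1540112535 + I*sqrt(11)/27540 ≈ -0.13007 + 0.00012043*I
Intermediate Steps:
X = -4
t(n, s) = -270 (t(n, s) = -303 + 33 = -270)
Y(w) = -34/39 + 2*I*sqrt(11)/w (Y(w) = sqrt(-44)/w + 272*(-1/312) = (2*I*sqrt(11))/w - 34/39 = 2*I*sqrt(11)/w - 34/39 = -34/39 + 2*I*sqrt(11)/w)
Y(X*51)/t(-492, 508) - 38992/292519 = (-34/39 + 2*I*sqrt(11)/((-4*51)))/(-270) - 38992/292519 = (-34/39 + 2*I*sqrt(11)/(-204))*(-1/270) - 38992*1/292519 = (-34/39 + 2*I*sqrt(11)*(-1/204))*(-1/270) - 38992/292519 = (-34/39 - I*sqrt(11)/102)*(-1/270) - 38992/292519 = (17/5265 + I*sqrt(11)/27540) - 38992/292519 = -200320057/1540112535 + I*sqrt(11)/27540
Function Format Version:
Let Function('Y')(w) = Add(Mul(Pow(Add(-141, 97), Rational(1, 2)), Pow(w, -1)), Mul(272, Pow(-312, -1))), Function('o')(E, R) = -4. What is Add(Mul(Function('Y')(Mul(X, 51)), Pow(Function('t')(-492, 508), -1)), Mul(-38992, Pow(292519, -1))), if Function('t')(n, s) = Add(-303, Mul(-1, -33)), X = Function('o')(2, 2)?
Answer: Add(Rational(-200320057, 1540112535), Mul(Rational(1, 27540), I, Pow(11, Rational(1, 2)))) ≈ Add(-0.13007, Mul(0.00012043, I))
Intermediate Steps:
X = -4
Function('t')(n, s) = -270 (Function('t')(n, s) = Add(-303, 33) = -270)
Function('Y')(w) = Add(Rational(-34, 39), Mul(2, I, Pow(11, Rational(1, 2)), Pow(w, -1))) (Function('Y')(w) = Add(Mul(Pow(-44, Rational(1, 2)), Pow(w, -1)), Mul(272, Rational(-1, 312))) = Add(Mul(Mul(2, I, Pow(11, Rational(1, 2))), Pow(w, -1)), Rational(-34, 39)) = Add(Mul(2, I, Pow(11, Rational(1, 2)), Pow(w, -1)), Rational(-34, 39)) = Add(Rational(-34, 39), Mul(2, I, Pow(11, Rational(1, 2)), Pow(w, -1))))
Add(Mul(Function('Y')(Mul(X, 51)), Pow(Function('t')(-492, 508), -1)), Mul(-38992, Pow(292519, -1))) = Add(Mul(Add(Rational(-34, 39), Mul(2, I, Pow(11, Rational(1, 2)), Pow(Mul(-4, 51), -1))), Pow(-270, -1)), Mul(-38992, Pow(292519, -1))) = Add(Mul(Add(Rational(-34, 39), Mul(2, I, Pow(11, Rational(1, 2)), Pow(-204, -1))), Rational(-1, 270)), Mul(-38992, Rational(1, 292519))) = Add(Mul(Add(Rational(-34, 39), Mul(2, I, Pow(11, Rational(1, 2)), Rational(-1, 204))), Rational(-1, 270)), Rational(-38992, 292519)) = Add(Mul(Add(Rational(-34, 39), Mul(Rational(-1, 102), I, Pow(11, Rational(1, 2)))), Rational(-1, 270)), Rational(-38992, 292519)) = Add(Add(Rational(17, 5265), Mul(Rational(1, 27540), I, Pow(11, Rational(1, 2)))), Rational(-38992, 292519)) = Add(Rational(-200320057, 1540112535), Mul(Rational(1, 27540), I, Pow(11, Rational(1, 2))))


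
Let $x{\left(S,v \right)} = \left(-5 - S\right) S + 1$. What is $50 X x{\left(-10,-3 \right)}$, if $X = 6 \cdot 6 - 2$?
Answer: $-83300$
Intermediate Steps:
$X = 34$ ($X = 36 - 2 = 34$)
$x{\left(S,v \right)} = 1 + S \left(-5 - S\right)$ ($x{\left(S,v \right)} = S \left(-5 - S\right) + 1 = 1 + S \left(-5 - S\right)$)
$50 X x{\left(-10,-3 \right)} = 50 \cdot 34 \left(1 - \left(-10\right)^{2} - -50\right) = 1700 \left(1 - 100 + 50\right) = 1700 \left(-49\right) = -83300$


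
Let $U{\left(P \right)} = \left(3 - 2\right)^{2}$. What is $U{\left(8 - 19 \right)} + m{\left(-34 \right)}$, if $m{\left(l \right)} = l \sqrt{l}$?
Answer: $1 - 34 i \sqrt{34} \approx 1.0 - 198.25 i$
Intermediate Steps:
$U{\left(P \right)} = 1$ ($U{\left(P \right)} = 1^{2} = 1$)
$m{\left(l \right)} = l^{\frac{3}{2}}$
$U{\left(8 - 19 \right)} + m{\left(-34 \right)} = 1 + \left(-34\right)^{\frac{3}{2}} = 1 - 34 i \sqrt{34}$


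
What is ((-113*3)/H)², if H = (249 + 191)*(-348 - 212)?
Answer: 114921/60712960000 ≈ 1.8929e-6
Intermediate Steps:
H = -246400 (H = 440*(-560) = -246400)
((-113*3)/H)² = (-113*3/(-246400))² = (-339*(-1/246400))² = (339/246400)² = 114921/60712960000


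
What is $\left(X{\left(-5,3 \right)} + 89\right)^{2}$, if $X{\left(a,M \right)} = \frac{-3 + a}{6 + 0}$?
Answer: $\frac{69169}{9} \approx 7685.4$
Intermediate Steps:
$X{\left(a,M \right)} = - \frac{1}{2} + \frac{a}{6}$ ($X{\left(a,M \right)} = \frac{-3 + a}{6} = \left(-3 + a\right) \frac{1}{6} = - \frac{1}{2} + \frac{a}{6}$)
$\left(X{\left(-5,3 \right)} + 89\right)^{2} = \left(\left(- \frac{1}{2} + \frac{1}{6} \left(-5\right)\right) + 89\right)^{2} = \left(\left(- \frac{1}{2} - \frac{5}{6}\right) + 89\right)^{2} = \left(- \frac{4}{3} + 89\right)^{2} = \left(\frac{263}{3}\right)^{2} = \frac{69169}{9}$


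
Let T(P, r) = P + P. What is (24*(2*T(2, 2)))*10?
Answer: 1920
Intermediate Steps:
T(P, r) = 2*P
(24*(2*T(2, 2)))*10 = (24*(2*(2*2)))*10 = (24*(2*4))*10 = (24*8)*10 = 192*10 = 1920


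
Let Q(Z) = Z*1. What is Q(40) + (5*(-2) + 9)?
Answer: 39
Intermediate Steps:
Q(Z) = Z
Q(40) + (5*(-2) + 9) = 40 + (5*(-2) + 9) = 40 + (-10 + 9) = 40 - 1 = 39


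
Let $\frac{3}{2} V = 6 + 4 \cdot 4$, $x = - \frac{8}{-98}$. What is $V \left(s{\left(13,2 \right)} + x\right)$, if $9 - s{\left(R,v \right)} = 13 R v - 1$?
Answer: $- \frac{235664}{49} \approx -4809.5$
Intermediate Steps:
$s{\left(R,v \right)} = 10 - 13 R v$ ($s{\left(R,v \right)} = 9 - \left(13 R v - 1\right) = 9 - \left(-1 + 13 R v\right) = 10 - 13 R v$)
$x = \frac{4}{49}$ ($x = \left(-8\right) \left(- \frac{1}{98}\right) = \frac{4}{49} \approx 0.081633$)
$V = \frac{44}{3}$ ($V = \frac{2 \left(6 + 4 \cdot 4\right)}{3} = \frac{2 \left(6 + 16\right)}{3} = \frac{2}{3} \cdot 22 = \frac{44}{3} \approx 14.667$)
$V \left(s{\left(13,2 \right)} + x\right) = \frac{44 \left(\left(10 - 169 \cdot 2\right) + \frac{4}{49}\right)}{3} = \frac{44 \left(\left(10 - 338\right) + \frac{4}{49}\right)}{3} = \frac{44 \left(-328 + \frac{4}{49}\right)}{3} = \frac{44}{3} \left(- \frac{16068}{49}\right) = - \frac{235664}{49}$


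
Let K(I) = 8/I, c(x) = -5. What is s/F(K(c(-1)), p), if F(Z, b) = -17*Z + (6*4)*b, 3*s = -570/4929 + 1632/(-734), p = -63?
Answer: 3526045/6714796416 ≈ 0.00052512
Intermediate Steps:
s = -1410418/1808943 (s = (-570/4929 + 1632/(-734))/3 = (-570*1/4929 + 1632*(-1/734))/3 = (-190/1643 - 816/367)/3 = (⅓)*(-1410418/602981) = -1410418/1808943 ≈ -0.77969)
F(Z, b) = -17*Z + 24*b
s/F(K(c(-1)), p) = -1410418/(1808943*(-136/(-5) + 24*(-63))) = -1410418/(1808943*(-136*(-1)/5 - 1512)) = -1410418/(1808943*(-17*(-8/5) - 1512)) = -1410418/(1808943*(136/5 - 1512)) = -1410418/(1808943*(-7424/5)) = -1410418/1808943*(-5/7424) = 3526045/6714796416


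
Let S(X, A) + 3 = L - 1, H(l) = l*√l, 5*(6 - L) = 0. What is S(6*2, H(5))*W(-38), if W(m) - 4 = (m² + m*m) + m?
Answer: 5708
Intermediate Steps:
L = 6 (L = 6 - ⅕*0 = 6 + 0 = 6)
H(l) = l^(3/2)
S(X, A) = 2 (S(X, A) = -3 + (6 - 1) = -3 + 5 = 2)
W(m) = 4 + m + 2*m² (W(m) = 4 + ((m² + m*m) + m) = 4 + ((m² + m²) + m) = 4 + (2*m² + m) = 4 + (m + 2*m²) = 4 + m + 2*m²)
S(6*2, H(5))*W(-38) = 2*(4 - 38 + 2*(-38)²) = 2*(4 - 38 + 2*1444) = 2*(4 - 38 + 2888) = 2*2854 = 5708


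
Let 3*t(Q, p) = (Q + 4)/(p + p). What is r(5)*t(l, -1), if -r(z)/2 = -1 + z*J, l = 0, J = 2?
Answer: 12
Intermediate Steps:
t(Q, p) = (4 + Q)/(6*p) (t(Q, p) = ((Q + 4)/(p + p))/3 = ((4 + Q)/((2*p)))/3 = ((4 + Q)*(1/(2*p)))/3 = ((4 + Q)/(2*p))/3 = (4 + Q)/(6*p))
r(z) = 2 - 4*z (r(z) = -2*(-1 + z*2) = -2*(-1 + 2*z) = 2 - 4*z)
r(5)*t(l, -1) = (2 - 4*5)*((⅙)*(4 + 0)/(-1)) = (2 - 20)*((⅙)*(-1)*4) = -18*(-⅔) = 12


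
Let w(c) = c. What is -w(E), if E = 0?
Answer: 0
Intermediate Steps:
-w(E) = -1*0 = 0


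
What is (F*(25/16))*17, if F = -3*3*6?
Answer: -11475/8 ≈ -1434.4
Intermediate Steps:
F = -54 (F = -9*6 = -54)
(F*(25/16))*17 = -1350/16*17 = -54*25/16*17 = -675/8*17 = -11475/8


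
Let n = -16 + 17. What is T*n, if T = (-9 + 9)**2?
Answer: 0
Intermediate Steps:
n = 1
T = 0 (T = 0**2 = 0)
T*n = 0*1 = 0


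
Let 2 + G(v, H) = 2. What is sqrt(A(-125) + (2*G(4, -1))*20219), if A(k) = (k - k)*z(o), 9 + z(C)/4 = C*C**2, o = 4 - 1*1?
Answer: 0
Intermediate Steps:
G(v, H) = 0 (G(v, H) = -2 + 2 = 0)
o = 3 (o = 4 - 1 = 3)
z(C) = -36 + 4*C**3 (z(C) = -36 + 4*(C*C**2) = -36 + 4*C**3)
A(k) = 0 (A(k) = (k - k)*(-36 + 4*3**3) = 0*(-36 + 4*27) = 0*(-36 + 108) = 0*72 = 0)
sqrt(A(-125) + (2*G(4, -1))*20219) = sqrt(0 + (2*0)*20219) = sqrt(0 + 0*20219) = sqrt(0 + 0) = sqrt(0) = 0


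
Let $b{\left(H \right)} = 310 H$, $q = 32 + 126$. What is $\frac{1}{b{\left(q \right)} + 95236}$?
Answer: $\frac{1}{144216} \approx 6.934 \cdot 10^{-6}$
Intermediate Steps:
$q = 158$
$\frac{1}{b{\left(q \right)} + 95236} = \frac{1}{310 \cdot 158 + 95236} = \frac{1}{48980 + 95236} = \frac{1}{144216}$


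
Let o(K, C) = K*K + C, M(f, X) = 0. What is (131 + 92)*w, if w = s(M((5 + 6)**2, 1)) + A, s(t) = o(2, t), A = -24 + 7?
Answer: -2899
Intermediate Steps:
A = -17
o(K, C) = C + K**2 (o(K, C) = K**2 + C = C + K**2)
s(t) = 4 + t (s(t) = t + 2**2 = t + 4 = 4 + t)
w = -13 (w = (4 + 0) - 17 = 4 - 17 = -13)
(131 + 92)*w = (131 + 92)*(-13) = 223*(-13) = -2899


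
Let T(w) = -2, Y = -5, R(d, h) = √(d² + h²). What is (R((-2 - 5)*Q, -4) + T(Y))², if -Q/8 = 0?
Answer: 4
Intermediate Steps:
Q = 0 (Q = -8*0 = 0)
(R((-2 - 5)*Q, -4) + T(Y))² = (√(((-2 - 5)*0)² + (-4)²) - 2)² = (√((-7*0)² + 16) - 2)² = (√(0² + 16) - 2)² = (√(0 + 16) - 2)² = (√16 - 2)² = (4 - 2)² = 2² = 4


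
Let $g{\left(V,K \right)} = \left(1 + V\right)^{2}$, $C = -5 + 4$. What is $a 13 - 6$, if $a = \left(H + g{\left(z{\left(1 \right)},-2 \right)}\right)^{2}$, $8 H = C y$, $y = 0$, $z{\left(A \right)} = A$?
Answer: $202$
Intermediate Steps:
$C = -1$
$H = 0$ ($H = \frac{\left(-1\right) 0}{8} = \frac{1}{8} \cdot 0 = 0$)
$a = 16$ ($a = \left(0 + \left(1 + 1\right)^{2}\right)^{2} = \left(0 + 2^{2}\right)^{2} = \left(0 + 4\right)^{2} = 4^{2} = 16$)
$a 13 - 6 = 16 \cdot 13 - 6 = 208 - 6 = 202$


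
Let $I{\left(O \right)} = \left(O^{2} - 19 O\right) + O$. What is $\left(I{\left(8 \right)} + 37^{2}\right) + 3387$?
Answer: $4676$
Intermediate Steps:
$I{\left(O \right)} = O^{2} - 18 O$
$\left(I{\left(8 \right)} + 37^{2}\right) + 3387 = \left(8 \left(-18 + 8\right) + 37^{2}\right) + 3387 = \left(8 \left(-10\right) + 1369\right) + 3387 = \left(-80 + 1369\right) + 3387 = 1289 + 3387 = 4676$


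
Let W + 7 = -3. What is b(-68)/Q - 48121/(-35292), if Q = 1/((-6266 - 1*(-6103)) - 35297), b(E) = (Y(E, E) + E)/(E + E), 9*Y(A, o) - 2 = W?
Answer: -633858479/35292 ≈ -17960.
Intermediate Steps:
W = -10 (W = -7 - 3 = -10)
Y(A, o) = -8/9 (Y(A, o) = 2/9 + (⅑)*(-10) = 2/9 - 10/9 = -8/9)
b(E) = (-8/9 + E)/(2*E) (b(E) = (-8/9 + E)/(E + E) = (-8/9 + E)/((2*E)) = (-8/9 + E)*(1/(2*E)) = (-8/9 + E)/(2*E))
Q = -1/35460 (Q = 1/((-6266 + 6103) - 35297) = 1/(-163 - 35297) = 1/(-35460) = -1/35460 ≈ -2.8201e-5)
b(-68)/Q - 48121/(-35292) = ((1/18)*(-8 + 9*(-68))/(-68))/(-1/35460) - 48121/(-35292) = ((1/18)*(-1/68)*(-8 - 612))*(-35460) - 48121*(-1/35292) = ((1/18)*(-1/68)*(-620))*(-35460) + 48121/35292 = (155/306)*(-35460) + 48121/35292 = -305350/17 + 48121/35292 = -633858479/35292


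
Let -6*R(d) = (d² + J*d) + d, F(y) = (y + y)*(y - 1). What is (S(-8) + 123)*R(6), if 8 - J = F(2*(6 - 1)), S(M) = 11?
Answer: 22110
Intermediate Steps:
F(y) = 2*y*(-1 + y) (F(y) = (2*y)*(-1 + y) = 2*y*(-1 + y))
J = -172 (J = 8 - 2*2*(6 - 1)*(-1 + 2*(6 - 1)) = 8 - 2*2*5*(-1 + 2*5) = 8 - 2*10*(-1 + 10) = 8 - 2*10*9 = 8 - 1*180 = 8 - 180 = -172)
R(d) = -d²/6 + 57*d/2 (R(d) = -((d² - 172*d) + d)/6 = -(d² - 171*d)/6 = -d²/6 + 57*d/2)
(S(-8) + 123)*R(6) = (11 + 123)*((⅙)*6*(171 - 1*6)) = 134*((⅙)*6*(171 - 6)) = 134*((⅙)*6*165) = 134*165 = 22110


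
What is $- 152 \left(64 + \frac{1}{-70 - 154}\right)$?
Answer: $- \frac{272365}{28} \approx -9727.3$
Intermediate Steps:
$- 152 \left(64 + \frac{1}{-70 - 154}\right) = - 152 \left(64 + \frac{1}{-224}\right) = - 152 \left(64 - \frac{1}{224}\right) = \left(-152\right) \frac{14335}{224} = - \frac{272365}{28}$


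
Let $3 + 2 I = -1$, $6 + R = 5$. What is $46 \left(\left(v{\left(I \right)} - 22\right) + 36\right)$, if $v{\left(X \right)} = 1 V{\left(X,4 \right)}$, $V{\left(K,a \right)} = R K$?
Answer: $736$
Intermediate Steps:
$R = -1$ ($R = -6 + 5 = -1$)
$I = -2$ ($I = - \frac{3}{2} + \frac{1}{2} \left(-1\right) = - \frac{3}{2} - \frac{1}{2} = -2$)
$V{\left(K,a \right)} = - K$
$v{\left(X \right)} = - X$ ($v{\left(X \right)} = 1 \left(- X\right) = - X$)
$46 \left(\left(v{\left(I \right)} - 22\right) + 36\right) = 46 \left(\left(\left(-1\right) \left(-2\right) - 22\right) + 36\right) = 46 \left(\left(2 - 22\right) + 36\right) = 46 \left(-20 + 36\right) = 46 \cdot 16 = 736$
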